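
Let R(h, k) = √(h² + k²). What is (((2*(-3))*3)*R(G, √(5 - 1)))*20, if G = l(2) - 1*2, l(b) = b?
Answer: -720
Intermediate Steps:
G = 0 (G = 2 - 1*2 = 2 - 2 = 0)
(((2*(-3))*3)*R(G, √(5 - 1)))*20 = (((2*(-3))*3)*√(0² + (√(5 - 1))²))*20 = ((-6*3)*√(0 + (√4)²))*20 = -18*√(0 + 2²)*20 = -18*√(0 + 4)*20 = -18*√4*20 = -18*2*20 = -36*20 = -720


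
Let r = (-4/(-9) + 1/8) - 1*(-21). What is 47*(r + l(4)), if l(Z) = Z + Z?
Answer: 100063/72 ≈ 1389.8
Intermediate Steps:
l(Z) = 2*Z
r = 1553/72 (r = (-4*(-1/9) + 1*(1/8)) + 21 = (4/9 + 1/8) + 21 = 41/72 + 21 = 1553/72 ≈ 21.569)
47*(r + l(4)) = 47*(1553/72 + 2*4) = 47*(1553/72 + 8) = 47*(2129/72) = 100063/72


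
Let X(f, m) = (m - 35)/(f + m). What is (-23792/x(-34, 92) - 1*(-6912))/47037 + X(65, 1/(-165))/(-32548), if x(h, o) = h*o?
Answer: 59029365162689/401215314870699 ≈ 0.14713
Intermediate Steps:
X(f, m) = (-35 + m)/(f + m)
(-23792/x(-34, 92) - 1*(-6912))/47037 + X(65, 1/(-165))/(-32548) = (-23792/((-34*92)) - 1*(-6912))/47037 + ((-35 + 1/(-165))/(65 + 1/(-165)))/(-32548) = (-23792/(-3128) + 6912)*(1/47037) + ((-35 - 1/165)/(65 - 1/165))*(-1/32548) = (-23792*(-1/3128) + 6912)*(1/47037) + (-5776/165/(10724/165))*(-1/32548) = (2974/391 + 6912)*(1/47037) + ((165/10724)*(-5776/165))*(-1/32548) = (2705566/391)*(1/47037) - 1444/2681*(-1/32548) = 2705566/18391467 + 361/21815297 = 59029365162689/401215314870699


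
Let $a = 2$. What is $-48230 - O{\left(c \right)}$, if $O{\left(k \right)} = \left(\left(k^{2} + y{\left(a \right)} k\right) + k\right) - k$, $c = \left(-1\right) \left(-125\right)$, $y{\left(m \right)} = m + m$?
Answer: $-64355$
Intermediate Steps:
$y{\left(m \right)} = 2 m$
$c = 125$
$O{\left(k \right)} = k^{2} + 4 k$ ($O{\left(k \right)} = \left(\left(k^{2} + 2 \cdot 2 k\right) + k\right) - k = \left(\left(k^{2} + 4 k\right) + k\right) - k = \left(k^{2} + 5 k\right) - k = k^{2} + 4 k$)
$-48230 - O{\left(c \right)} = -48230 - 125 \left(4 + 125\right) = -48230 - 125 \cdot 129 = -48230 - 16125 = -64355$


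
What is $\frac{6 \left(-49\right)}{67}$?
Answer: $- \frac{294}{67} \approx -4.3881$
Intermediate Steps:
$\frac{6 \left(-49\right)}{67} = \left(-294\right) \frac{1}{67} = - \frac{294}{67}$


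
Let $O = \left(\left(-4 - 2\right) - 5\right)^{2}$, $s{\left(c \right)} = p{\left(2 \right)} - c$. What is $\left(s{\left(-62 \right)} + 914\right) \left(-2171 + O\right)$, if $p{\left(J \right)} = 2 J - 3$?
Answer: $-2002850$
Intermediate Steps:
$p{\left(J \right)} = -3 + 2 J$
$s{\left(c \right)} = 1 - c$ ($s{\left(c \right)} = \left(-3 + 2 \cdot 2\right) - c = \left(-3 + 4\right) - c = 1 - c$)
$O = 121$ ($O = \left(\left(-4 - 2\right) - 5\right)^{2} = \left(-6 - 5\right)^{2} = \left(-11\right)^{2} = 121$)
$\left(s{\left(-62 \right)} + 914\right) \left(-2171 + O\right) = \left(\left(1 - -62\right) + 914\right) \left(-2171 + 121\right) = \left(\left(1 + 62\right) + 914\right) \left(-2050\right) = \left(63 + 914\right) \left(-2050\right) = 977 \left(-2050\right) = -2002850$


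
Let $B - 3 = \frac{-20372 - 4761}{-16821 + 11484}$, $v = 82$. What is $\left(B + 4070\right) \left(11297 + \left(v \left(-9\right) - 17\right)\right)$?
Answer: $\frac{76474247276}{1779} \approx 4.2987 \cdot 10^{7}$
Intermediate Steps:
$B = \frac{41144}{5337}$ ($B = 3 + \frac{-20372 - 4761}{-16821 + 11484} = 3 - \frac{25133}{-5337} = 3 - - \frac{25133}{5337} = 3 + \frac{25133}{5337} = \frac{41144}{5337} \approx 7.7092$)
$\left(B + 4070\right) \left(11297 + \left(v \left(-9\right) - 17\right)\right) = \left(\frac{41144}{5337} + 4070\right) \left(11297 + \left(82 \left(-9\right) - 17\right)\right) = \frac{21762734 \left(11297 - 755\right)}{5337} = \frac{21762734}{5337} \cdot 10542 = \frac{76474247276}{1779}$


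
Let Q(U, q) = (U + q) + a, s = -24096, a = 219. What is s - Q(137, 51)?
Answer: -24503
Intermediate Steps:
Q(U, q) = 219 + U + q (Q(U, q) = (U + q) + 219 = 219 + U + q)
s - Q(137, 51) = -24096 - (219 + 137 + 51) = -24096 - 1*407 = -24096 - 407 = -24503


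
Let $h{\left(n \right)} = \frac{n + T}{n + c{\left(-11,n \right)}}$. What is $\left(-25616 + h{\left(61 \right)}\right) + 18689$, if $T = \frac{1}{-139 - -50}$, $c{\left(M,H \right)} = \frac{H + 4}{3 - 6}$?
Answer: $- \frac{616365}{89} \approx -6925.5$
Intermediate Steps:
$c{\left(M,H \right)} = - \frac{4}{3} - \frac{H}{3}$ ($c{\left(M,H \right)} = \frac{4 + H}{-3} = \left(4 + H\right) \left(- \frac{1}{3}\right) = - \frac{4}{3} - \frac{H}{3}$)
$T = - \frac{1}{89}$ ($T = \frac{1}{-139 + \left(-13 + 63\right)} = \frac{1}{-139 + 50} = \frac{1}{-89} = - \frac{1}{89} \approx -0.011236$)
$h{\left(n \right)} = \frac{- \frac{1}{89} + n}{- \frac{4}{3} + \frac{2 n}{3}}$ ($h{\left(n \right)} = \frac{n - \frac{1}{89}}{n - \left(\frac{4}{3} + \frac{n}{3}\right)} = \frac{- \frac{1}{89} + n}{- \frac{4}{3} + \frac{2 n}{3}}$)
$\left(-25616 + h{\left(61 \right)}\right) + 18689 = \left(-25616 + \frac{3 \left(-1 + 89 \cdot 61\right)}{178 \left(-2 + 61\right)}\right) + 18689 = \left(-25616 + \frac{3 \left(-1 + 5429\right)}{178 \cdot 59}\right) + 18689 = \left(-25616 + \frac{3}{178} \cdot \frac{1}{59} \cdot 5428\right) + 18689 = \left(-25616 + \frac{138}{89}\right) + 18689 = - \frac{2279686}{89} + 18689 = - \frac{616365}{89}$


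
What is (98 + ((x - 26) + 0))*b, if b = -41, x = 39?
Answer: -4551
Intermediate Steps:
(98 + ((x - 26) + 0))*b = (98 + ((39 - 26) + 0))*(-41) = (98 + (13 + 0))*(-41) = (98 + 13)*(-41) = 111*(-41) = -4551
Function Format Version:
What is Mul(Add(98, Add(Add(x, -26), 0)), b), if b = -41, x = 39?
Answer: -4551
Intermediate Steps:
Mul(Add(98, Add(Add(x, -26), 0)), b) = Mul(Add(98, Add(Add(39, -26), 0)), -41) = Mul(Add(98, Add(13, 0)), -41) = Mul(Add(98, 13), -41) = Mul(111, -41) = -4551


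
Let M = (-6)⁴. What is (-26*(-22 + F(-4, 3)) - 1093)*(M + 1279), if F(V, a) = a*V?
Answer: -538175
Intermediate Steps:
M = 1296
F(V, a) = V*a
(-26*(-22 + F(-4, 3)) - 1093)*(M + 1279) = (-26*(-22 - 4*3) - 1093)*(1296 + 1279) = (-26*(-22 - 12) - 1093)*2575 = (-26*(-34) - 1093)*2575 = (884 - 1093)*2575 = -209*2575 = -538175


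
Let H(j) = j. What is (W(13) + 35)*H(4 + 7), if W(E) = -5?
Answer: 330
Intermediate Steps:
(W(13) + 35)*H(4 + 7) = (-5 + 35)*(4 + 7) = 30*11 = 330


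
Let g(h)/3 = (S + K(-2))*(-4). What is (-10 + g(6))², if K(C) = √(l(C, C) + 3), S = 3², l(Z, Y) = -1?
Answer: 14212 + 2832*√2 ≈ 18217.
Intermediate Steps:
S = 9
K(C) = √2 (K(C) = √(-1 + 3) = √2)
g(h) = -108 - 12*√2 (g(h) = 3*((9 + √2)*(-4)) = 3*(-36 - 4*√2) = -108 - 12*√2)
(-10 + g(6))² = (-10 + (-108 - 12*√2))² = (-118 - 12*√2)²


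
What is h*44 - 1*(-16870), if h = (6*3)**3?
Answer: 273478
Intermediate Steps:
h = 5832 (h = 18**3 = 5832)
h*44 - 1*(-16870) = 5832*44 - 1*(-16870) = 256608 + 16870 = 273478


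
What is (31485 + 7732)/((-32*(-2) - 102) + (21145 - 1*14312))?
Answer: 39217/6795 ≈ 5.7714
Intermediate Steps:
(31485 + 7732)/((-32*(-2) - 102) + (21145 - 1*14312)) = 39217/((64 - 102) + (21145 - 14312)) = 39217/(-38 + 6833) = 39217/6795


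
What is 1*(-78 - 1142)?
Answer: -1220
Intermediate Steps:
1*(-78 - 1142) = 1*(-1220) = -1220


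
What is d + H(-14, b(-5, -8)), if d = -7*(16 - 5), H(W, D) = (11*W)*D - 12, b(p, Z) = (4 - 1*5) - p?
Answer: -705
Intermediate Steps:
b(p, Z) = -1 - p (b(p, Z) = (4 - 5) - p = -1 - p)
H(W, D) = -12 + 11*D*W (H(W, D) = 11*D*W - 12 = -12 + 11*D*W)
d = -77 (d = -7*11 = -77)
d + H(-14, b(-5, -8)) = -77 + (-12 + 11*(-1 - 1*(-5))*(-14)) = -77 + (-12 + 11*(-1 + 5)*(-14)) = -77 + (-12 + 11*4*(-14)) = -77 + (-12 - 616) = -77 - 628 = -705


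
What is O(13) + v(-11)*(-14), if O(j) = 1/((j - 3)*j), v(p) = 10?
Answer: -18199/130 ≈ -139.99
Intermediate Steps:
O(j) = 1/(j*(-3 + j)) (O(j) = 1/((-3 + j)*j) = 1/(j*(-3 + j)))
O(13) + v(-11)*(-14) = 1/(13*(-3 + 13)) + 10*(-14) = (1/13)/10 - 140 = (1/13)*(⅒) - 140 = 1/130 - 140 = -18199/130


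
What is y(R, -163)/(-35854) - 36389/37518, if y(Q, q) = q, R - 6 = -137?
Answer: -24972611/25868661 ≈ -0.96536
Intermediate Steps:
R = -131 (R = 6 - 137 = -131)
y(R, -163)/(-35854) - 36389/37518 = -163/(-35854) - 36389/37518 = -163*(-1/35854) - 36389*1/37518 = 163/35854 - 36389/37518 = -24972611/25868661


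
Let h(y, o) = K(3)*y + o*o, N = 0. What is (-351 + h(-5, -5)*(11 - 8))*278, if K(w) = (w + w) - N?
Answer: -101748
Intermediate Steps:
K(w) = 2*w (K(w) = (w + w) - 1*0 = 2*w + 0 = 2*w)
h(y, o) = o² + 6*y (h(y, o) = (2*3)*y + o*o = 6*y + o² = o² + 6*y)
(-351 + h(-5, -5)*(11 - 8))*278 = (-351 + ((-5)² + 6*(-5))*(11 - 8))*278 = (-351 + (25 - 30)*3)*278 = (-351 - 5*3)*278 = (-351 - 15)*278 = -366*278 = -101748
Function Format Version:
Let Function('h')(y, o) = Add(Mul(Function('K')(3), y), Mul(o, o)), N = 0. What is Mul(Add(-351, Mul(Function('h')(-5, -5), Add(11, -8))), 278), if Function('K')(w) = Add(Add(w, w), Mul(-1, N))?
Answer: -101748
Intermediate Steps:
Function('K')(w) = Mul(2, w) (Function('K')(w) = Add(Add(w, w), Mul(-1, 0)) = Add(Mul(2, w), 0) = Mul(2, w))
Function('h')(y, o) = Add(Pow(o, 2), Mul(6, y)) (Function('h')(y, o) = Add(Mul(Mul(2, 3), y), Mul(o, o)) = Add(Mul(6, y), Pow(o, 2)) = Add(Pow(o, 2), Mul(6, y)))
Mul(Add(-351, Mul(Function('h')(-5, -5), Add(11, -8))), 278) = Mul(Add(-351, Mul(Add(Pow(-5, 2), Mul(6, -5)), Add(11, -8))), 278) = Mul(Add(-351, Mul(Add(25, -30), 3)), 278) = Mul(Add(-351, Mul(-5, 3)), 278) = Mul(Add(-351, -15), 278) = Mul(-366, 278) = -101748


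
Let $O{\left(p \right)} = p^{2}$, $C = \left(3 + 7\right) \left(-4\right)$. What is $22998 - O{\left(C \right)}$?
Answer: $21398$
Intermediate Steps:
$C = -40$ ($C = 10 \left(-4\right) = -40$)
$22998 - O{\left(C \right)} = 22998 - \left(-40\right)^{2} = 22998 - 1600 = 21398$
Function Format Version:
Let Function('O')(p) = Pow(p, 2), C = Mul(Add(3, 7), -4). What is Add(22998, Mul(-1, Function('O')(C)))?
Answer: 21398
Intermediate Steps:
C = -40 (C = Mul(10, -4) = -40)
Add(22998, Mul(-1, Function('O')(C))) = Add(22998, Mul(-1, Pow(-40, 2))) = Add(22998, Mul(-1, 1600)) = Add(22998, -1600) = 21398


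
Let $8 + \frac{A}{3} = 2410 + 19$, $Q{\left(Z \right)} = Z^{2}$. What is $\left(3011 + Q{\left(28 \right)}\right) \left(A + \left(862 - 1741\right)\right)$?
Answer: $24227280$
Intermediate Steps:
$A = 7263$ ($A = -24 + 3 \left(2410 + 19\right) = -24 + 3 \cdot 2429 = -24 + 7287 = 7263$)
$\left(3011 + Q{\left(28 \right)}\right) \left(A + \left(862 - 1741\right)\right) = \left(3011 + 28^{2}\right) \left(7263 + \left(862 - 1741\right)\right) = \left(3011 + 784\right) \left(7263 - 879\right) = 3795 \cdot 6384 = 24227280$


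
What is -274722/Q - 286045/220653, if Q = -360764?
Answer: -21288252457/39801829446 ≈ -0.53486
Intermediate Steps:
-274722/Q - 286045/220653 = -274722/(-360764) - 286045/220653 = -274722*(-1/360764) - 286045*1/220653 = 137361/180382 - 286045/220653 = -21288252457/39801829446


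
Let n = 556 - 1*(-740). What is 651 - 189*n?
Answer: -244293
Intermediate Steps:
n = 1296 (n = 556 + 740 = 1296)
651 - 189*n = 651 - 189*1296 = 651 - 244944 = -244293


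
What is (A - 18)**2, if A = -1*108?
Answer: 15876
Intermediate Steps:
A = -108
(A - 18)**2 = (-108 - 18)**2 = (-126)**2 = 15876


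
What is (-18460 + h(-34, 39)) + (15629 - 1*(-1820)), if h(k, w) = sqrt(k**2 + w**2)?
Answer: -1011 + sqrt(2677) ≈ -959.26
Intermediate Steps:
(-18460 + h(-34, 39)) + (15629 - 1*(-1820)) = (-18460 + sqrt((-34)**2 + 39**2)) + (15629 - 1*(-1820)) = (-18460 + sqrt(1156 + 1521)) + (15629 + 1820) = (-18460 + sqrt(2677)) + 17449 = -1011 + sqrt(2677)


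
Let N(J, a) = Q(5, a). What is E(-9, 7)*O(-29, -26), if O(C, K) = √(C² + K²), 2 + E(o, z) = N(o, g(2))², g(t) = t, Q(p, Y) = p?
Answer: 23*√1517 ≈ 895.82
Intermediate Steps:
N(J, a) = 5
E(o, z) = 23 (E(o, z) = -2 + 5² = -2 + 25 = 23)
E(-9, 7)*O(-29, -26) = 23*√((-29)² + (-26)²) = 23*√(841 + 676) = 23*√1517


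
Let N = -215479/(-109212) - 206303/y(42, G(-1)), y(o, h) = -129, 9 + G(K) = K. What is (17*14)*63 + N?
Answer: 4101741227/247164 ≈ 16595.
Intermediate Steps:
G(K) = -9 + K
N = 395764211/247164 (N = -215479/(-109212) - 206303/(-129) = -215479*(-1/109212) - 206303*(-1/129) = 11341/5748 + 206303/129 = 395764211/247164 ≈ 1601.2)
(17*14)*63 + N = (17*14)*63 + 395764211/247164 = 238*63 + 395764211/247164 = 14994 + 395764211/247164 = 4101741227/247164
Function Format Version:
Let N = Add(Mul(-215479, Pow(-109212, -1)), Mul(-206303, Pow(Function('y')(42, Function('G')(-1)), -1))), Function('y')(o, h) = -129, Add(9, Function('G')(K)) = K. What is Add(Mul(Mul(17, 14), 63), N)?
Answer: Rational(4101741227, 247164) ≈ 16595.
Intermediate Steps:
Function('G')(K) = Add(-9, K)
N = Rational(395764211, 247164) (N = Add(Mul(-215479, Pow(-109212, -1)), Mul(-206303, Pow(-129, -1))) = Add(Mul(-215479, Rational(-1, 109212)), Mul(-206303, Rational(-1, 129))) = Add(Rational(11341, 5748), Rational(206303, 129)) = Rational(395764211, 247164) ≈ 1601.2)
Add(Mul(Mul(17, 14), 63), N) = Add(Mul(Mul(17, 14), 63), Rational(395764211, 247164)) = Add(Mul(238, 63), Rational(395764211, 247164)) = Add(14994, Rational(395764211, 247164)) = Rational(4101741227, 247164)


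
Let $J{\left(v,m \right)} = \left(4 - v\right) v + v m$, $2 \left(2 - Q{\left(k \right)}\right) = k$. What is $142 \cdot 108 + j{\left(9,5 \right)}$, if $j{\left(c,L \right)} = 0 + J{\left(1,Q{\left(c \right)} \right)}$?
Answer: $\frac{30673}{2} \approx 15337.0$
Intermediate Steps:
$Q{\left(k \right)} = 2 - \frac{k}{2}$
$J{\left(v,m \right)} = m v + v \left(4 - v\right)$ ($J{\left(v,m \right)} = v \left(4 - v\right) + m v = m v + v \left(4 - v\right)$)
$j{\left(c,L \right)} = 5 - \frac{c}{2}$ ($j{\left(c,L \right)} = 0 + 1 \left(4 - \left(-2 + \frac{c}{2}\right) - 1\right) = 0 + 1 \left(5 - \frac{c}{2}\right) = 0 - \left(-5 + \frac{c}{2}\right) = 5 - \frac{c}{2}$)
$142 \cdot 108 + j{\left(9,5 \right)} = 142 \cdot 108 + \left(5 - \frac{9}{2}\right) = 15336 + \left(5 - \frac{9}{2}\right) = 15336 + \frac{1}{2} = \frac{30673}{2}$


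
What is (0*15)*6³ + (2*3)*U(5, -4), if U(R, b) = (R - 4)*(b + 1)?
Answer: -18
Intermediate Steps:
U(R, b) = (1 + b)*(-4 + R) (U(R, b) = (-4 + R)*(1 + b) = (1 + b)*(-4 + R))
(0*15)*6³ + (2*3)*U(5, -4) = (0*15)*6³ + (2*3)*(-4 + 5 - 4*(-4) + 5*(-4)) = 0*216 + 6*(-4 + 5 + 16 - 20) = 0 + 6*(-3) = 0 - 18 = -18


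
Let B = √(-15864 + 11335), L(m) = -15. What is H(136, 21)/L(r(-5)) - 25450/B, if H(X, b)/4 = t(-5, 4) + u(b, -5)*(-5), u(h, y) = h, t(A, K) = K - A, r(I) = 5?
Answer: 128/5 + 25450*I*√4529/4529 ≈ 25.6 + 378.17*I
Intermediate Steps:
B = I*√4529 (B = √(-4529) = I*√4529 ≈ 67.298*I)
H(X, b) = 36 - 20*b (H(X, b) = 4*((4 - 1*(-5)) + b*(-5)) = 4*((4 + 5) - 5*b) = 4*(9 - 5*b) = 36 - 20*b)
H(136, 21)/L(r(-5)) - 25450/B = (36 - 20*21)/(-15) - 25450*(-I*√4529/4529) = (36 - 420)*(-1/15) - (-25450)*I*√4529/4529 = -384*(-1/15) + 25450*I*√4529/4529 = 128/5 + 25450*I*√4529/4529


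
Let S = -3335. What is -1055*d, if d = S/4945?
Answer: 30595/43 ≈ 711.51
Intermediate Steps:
d = -29/43 (d = -3335/4945 = -3335*1/4945 = -29/43 ≈ -0.67442)
-1055*d = -1055*(-29/43) = 30595/43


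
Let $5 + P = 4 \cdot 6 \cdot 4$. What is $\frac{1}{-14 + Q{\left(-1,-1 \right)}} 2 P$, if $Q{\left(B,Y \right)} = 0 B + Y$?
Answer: $- \frac{182}{15} \approx -12.133$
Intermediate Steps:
$P = 91$ ($P = -5 + 4 \cdot 6 \cdot 4 = -5 + 24 \cdot 4 = -5 + 96 = 91$)
$Q{\left(B,Y \right)} = Y$ ($Q{\left(B,Y \right)} = 0 + Y = Y$)
$\frac{1}{-14 + Q{\left(-1,-1 \right)}} 2 P = \frac{1}{-14 - 1} \cdot 2 \cdot 91 = \frac{1}{-15} \cdot 2 \cdot 91 = \left(- \frac{1}{15}\right) 2 \cdot 91 = \left(- \frac{2}{15}\right) 91 = - \frac{182}{15}$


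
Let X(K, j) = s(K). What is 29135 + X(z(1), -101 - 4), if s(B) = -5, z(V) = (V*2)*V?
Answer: 29130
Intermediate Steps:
z(V) = 2*V² (z(V) = (2*V)*V = 2*V²)
X(K, j) = -5
29135 + X(z(1), -101 - 4) = 29135 - 5 = 29130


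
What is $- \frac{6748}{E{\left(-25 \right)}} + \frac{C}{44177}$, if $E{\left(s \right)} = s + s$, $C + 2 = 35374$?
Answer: $\frac{149937498}{1104425} \approx 135.76$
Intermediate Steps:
$C = 35372$ ($C = -2 + 35374 = 35372$)
$E{\left(s \right)} = 2 s$
$- \frac{6748}{E{\left(-25 \right)}} + \frac{C}{44177} = - \frac{6748}{2 \left(-25\right)} + \frac{35372}{44177} = - \frac{6748}{-50} + 35372 \cdot \frac{1}{44177} = \left(-6748\right) \left(- \frac{1}{50}\right) + \frac{35372}{44177} = \frac{3374}{25} + \frac{35372}{44177} = \frac{149937498}{1104425}$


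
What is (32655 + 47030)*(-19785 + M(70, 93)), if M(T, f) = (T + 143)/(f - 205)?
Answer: -176592558105/112 ≈ -1.5767e+9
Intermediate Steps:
M(T, f) = (143 + T)/(-205 + f)
(32655 + 47030)*(-19785 + M(70, 93)) = (32655 + 47030)*(-19785 + (143 + 70)/(-205 + 93)) = 79685*(-19785 + 213/(-112)) = 79685*(-19785 - 1/112*213) = 79685*(-19785 - 213/112) = 79685*(-2216133/112) = -176592558105/112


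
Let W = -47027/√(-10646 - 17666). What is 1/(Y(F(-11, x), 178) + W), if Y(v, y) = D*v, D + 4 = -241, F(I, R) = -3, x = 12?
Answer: 20809320/17506388929 - 94054*I*√7078/17506388929 ≈ 0.0011887 - 0.000452*I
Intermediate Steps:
D = -245 (D = -4 - 241 = -245)
Y(v, y) = -245*v
W = 47027*I*√7078/14156 (W = -47027*(-I*√7078/14156) = -(-47027)*I*√7078/14156 = 47027*I*√7078/14156 ≈ 279.49*I)
1/(Y(F(-11, x), 178) + W) = 1/(-245*(-3) + 47027*I*√7078/14156) = 1/(735 + 47027*I*√7078/14156)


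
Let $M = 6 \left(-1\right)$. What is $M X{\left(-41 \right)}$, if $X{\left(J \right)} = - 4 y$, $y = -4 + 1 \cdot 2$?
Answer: $-48$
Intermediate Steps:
$y = -2$ ($y = -4 + 2 = -2$)
$M = -6$
$X{\left(J \right)} = 8$ ($X{\left(J \right)} = \left(-4\right) \left(-2\right) = 8$)
$M X{\left(-41 \right)} = \left(-6\right) 8 = -48$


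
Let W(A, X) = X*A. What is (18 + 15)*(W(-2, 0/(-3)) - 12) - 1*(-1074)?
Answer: 678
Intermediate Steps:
W(A, X) = A*X
(18 + 15)*(W(-2, 0/(-3)) - 12) - 1*(-1074) = (18 + 15)*(-0/(-3) - 12) - 1*(-1074) = 33*(-0*(-1)/3 - 12) + 1074 = 33*(-2*0 - 12) + 1074 = 33*(0 - 12) + 1074 = 33*(-12) + 1074 = -396 + 1074 = 678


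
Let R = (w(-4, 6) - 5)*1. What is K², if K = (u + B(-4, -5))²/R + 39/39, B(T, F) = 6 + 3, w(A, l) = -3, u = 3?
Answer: 289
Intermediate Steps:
B(T, F) = 9
R = -8 (R = (-3 - 5)*1 = -8*1 = -8)
K = -17 (K = (3 + 9)²/(-8) + 39/39 = 12²*(-⅛) + 39*(1/39) = 144*(-⅛) + 1 = -18 + 1 = -17)
K² = (-17)² = 289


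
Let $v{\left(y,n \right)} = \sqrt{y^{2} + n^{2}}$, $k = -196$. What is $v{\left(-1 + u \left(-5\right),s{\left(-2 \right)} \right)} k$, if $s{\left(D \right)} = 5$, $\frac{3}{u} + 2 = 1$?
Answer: $- 196 \sqrt{221} \approx -2913.8$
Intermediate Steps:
$u = -3$ ($u = \frac{3}{-2 + 1} = \frac{3}{-1} = 3 \left(-1\right) = -3$)
$v{\left(y,n \right)} = \sqrt{n^{2} + y^{2}}$
$v{\left(-1 + u \left(-5\right),s{\left(-2 \right)} \right)} k = \sqrt{5^{2} + \left(-1 - -15\right)^{2}} \left(-196\right) = \sqrt{25 + \left(-1 + 15\right)^{2}} \left(-196\right) = \sqrt{25 + 14^{2}} \left(-196\right) = \sqrt{25 + 196} \left(-196\right) = \sqrt{221} \left(-196\right) = - 196 \sqrt{221}$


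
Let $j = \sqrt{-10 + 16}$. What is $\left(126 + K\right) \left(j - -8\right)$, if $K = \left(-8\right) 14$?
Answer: $112 + 14 \sqrt{6} \approx 146.29$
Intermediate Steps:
$j = \sqrt{6} \approx 2.4495$
$K = -112$
$\left(126 + K\right) \left(j - -8\right) = \left(126 - 112\right) \left(\sqrt{6} - -8\right) = 14 \left(\sqrt{6} + 8\right) = 14 \left(8 + \sqrt{6}\right) = 112 + 14 \sqrt{6}$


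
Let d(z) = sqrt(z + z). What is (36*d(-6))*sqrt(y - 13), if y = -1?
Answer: -72*sqrt(42) ≈ -466.61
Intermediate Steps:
d(z) = sqrt(2)*sqrt(z) (d(z) = sqrt(2*z) = sqrt(2)*sqrt(z))
(36*d(-6))*sqrt(y - 13) = (36*(sqrt(2)*sqrt(-6)))*sqrt(-1 - 13) = (36*(sqrt(2)*(I*sqrt(6))))*sqrt(-14) = (36*(2*I*sqrt(3)))*(I*sqrt(14)) = (72*I*sqrt(3))*(I*sqrt(14)) = -72*sqrt(42)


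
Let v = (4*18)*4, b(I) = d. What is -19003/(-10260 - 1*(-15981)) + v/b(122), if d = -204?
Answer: -460355/97257 ≈ -4.7334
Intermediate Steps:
b(I) = -204
v = 288 (v = 72*4 = 288)
-19003/(-10260 - 1*(-15981)) + v/b(122) = -19003/(-10260 - 1*(-15981)) + 288/(-204) = -19003/(-10260 + 15981) + 288*(-1/204) = -19003/5721 - 24/17 = -460355/97257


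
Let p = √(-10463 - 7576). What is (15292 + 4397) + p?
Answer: 19689 + I*√18039 ≈ 19689.0 + 134.31*I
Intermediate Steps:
p = I*√18039 (p = √(-18039) = I*√18039 ≈ 134.31*I)
(15292 + 4397) + p = (15292 + 4397) + I*√18039 = 19689 + I*√18039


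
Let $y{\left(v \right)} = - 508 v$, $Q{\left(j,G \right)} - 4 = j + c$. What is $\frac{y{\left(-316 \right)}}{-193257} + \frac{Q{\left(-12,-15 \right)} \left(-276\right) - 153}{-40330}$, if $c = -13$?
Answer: $- \frac{69400399}{71505090} \approx -0.97057$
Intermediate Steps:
$Q{\left(j,G \right)} = -9 + j$ ($Q{\left(j,G \right)} = 4 + \left(j - 13\right) = 4 + \left(-13 + j\right) = -9 + j$)
$\frac{y{\left(-316 \right)}}{-193257} + \frac{Q{\left(-12,-15 \right)} \left(-276\right) - 153}{-40330} = \frac{\left(-508\right) \left(-316\right)}{-193257} + \frac{\left(-9 - 12\right) \left(-276\right) - 153}{-40330} = 160528 \left(- \frac{1}{193257}\right) + \left(\left(-21\right) \left(-276\right) - 153\right) \left(- \frac{1}{40330}\right) = - \frac{160528}{193257} + \left(5796 - 153\right) \left(- \frac{1}{40330}\right) = - \frac{160528}{193257} + 5643 \left(- \frac{1}{40330}\right) = - \frac{160528}{193257} - \frac{5643}{40330} = - \frac{69400399}{71505090}$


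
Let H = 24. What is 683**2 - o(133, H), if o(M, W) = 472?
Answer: 466017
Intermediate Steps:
683**2 - o(133, H) = 683**2 - 1*472 = 466489 - 472 = 466017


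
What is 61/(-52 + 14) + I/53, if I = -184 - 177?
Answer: -16951/2014 ≈ -8.4166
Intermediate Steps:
I = -361
61/(-52 + 14) + I/53 = 61/(-52 + 14) - 361/53 = 61/(-38) - 361*1/53 = 61*(-1/38) - 361/53 = -61/38 - 361/53 = -16951/2014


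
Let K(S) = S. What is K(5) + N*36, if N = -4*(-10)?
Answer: 1445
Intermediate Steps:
N = 40
K(5) + N*36 = 5 + 40*36 = 5 + 1440 = 1445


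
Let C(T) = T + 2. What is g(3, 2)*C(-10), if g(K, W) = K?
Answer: -24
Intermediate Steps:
C(T) = 2 + T
g(3, 2)*C(-10) = 3*(2 - 10) = 3*(-8) = -24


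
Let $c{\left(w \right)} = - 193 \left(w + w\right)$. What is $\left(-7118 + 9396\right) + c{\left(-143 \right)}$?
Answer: $57476$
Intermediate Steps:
$c{\left(w \right)} = - 386 w$ ($c{\left(w \right)} = - 193 \cdot 2 w = - 386 w$)
$\left(-7118 + 9396\right) + c{\left(-143 \right)} = \left(-7118 + 9396\right) - -55198 = 2278 + 55198 = 57476$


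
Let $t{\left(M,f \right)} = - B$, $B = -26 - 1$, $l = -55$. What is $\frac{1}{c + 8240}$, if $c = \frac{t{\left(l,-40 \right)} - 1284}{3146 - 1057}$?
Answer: $\frac{2089}{17212103} \approx 0.00012137$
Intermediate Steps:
$B = -27$ ($B = -26 - 1 = -27$)
$t{\left(M,f \right)} = 27$ ($t{\left(M,f \right)} = \left(-1\right) \left(-27\right) = 27$)
$c = - \frac{1257}{2089}$ ($c = \frac{27 - 1284}{3146 - 1057} = - \frac{1257}{2089} \approx -0.60172$)
$\frac{1}{c + 8240} = \frac{1}{- \frac{1257}{2089} + 8240} = \frac{1}{\frac{17212103}{2089}} = \frac{2089}{17212103}$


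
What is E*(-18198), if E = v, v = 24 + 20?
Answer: -800712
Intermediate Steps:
v = 44
E = 44
E*(-18198) = 44*(-18198) = -800712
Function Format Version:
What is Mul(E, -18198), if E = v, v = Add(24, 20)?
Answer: -800712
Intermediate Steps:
v = 44
E = 44
Mul(E, -18198) = Mul(44, -18198) = -800712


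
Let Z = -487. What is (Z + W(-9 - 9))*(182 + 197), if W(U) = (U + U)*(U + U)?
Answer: 306611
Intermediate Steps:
W(U) = 4*U² (W(U) = (2*U)*(2*U) = 4*U²)
(Z + W(-9 - 9))*(182 + 197) = (-487 + 4*(-9 - 9)²)*(182 + 197) = (-487 + 4*(-18)²)*379 = (-487 + 4*324)*379 = (-487 + 1296)*379 = 809*379 = 306611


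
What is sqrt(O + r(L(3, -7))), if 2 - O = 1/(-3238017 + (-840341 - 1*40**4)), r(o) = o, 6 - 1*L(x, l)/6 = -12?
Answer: sqrt(4847457669616398)/6638358 ≈ 10.488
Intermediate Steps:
L(x, l) = 108 (L(x, l) = 36 - 6*(-12) = 36 + 72 = 108)
O = 13276717/6638358 (O = 2 - 1/(-3238017 + (-840341 - 1*40**4)) = 2 - 1/(-3238017 + (-840341 - 1*2560000)) = 2 - 1/(-3238017 + (-840341 - 2560000)) = 2 - 1/(-3238017 - 3400341) = 2 - 1/(-6638358) = 2 - 1*(-1/6638358) = 2 + 1/6638358 = 13276717/6638358 ≈ 2.0000)
sqrt(O + r(L(3, -7))) = sqrt(13276717/6638358 + 108) = sqrt(730219381/6638358) = sqrt(4847457669616398)/6638358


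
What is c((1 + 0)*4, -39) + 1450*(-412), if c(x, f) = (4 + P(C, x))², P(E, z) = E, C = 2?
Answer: -597364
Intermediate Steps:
c(x, f) = 36 (c(x, f) = (4 + 2)² = 6² = 36)
c((1 + 0)*4, -39) + 1450*(-412) = 36 + 1450*(-412) = 36 - 597400 = -597364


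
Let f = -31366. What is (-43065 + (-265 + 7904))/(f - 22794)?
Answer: 17713/27080 ≈ 0.65410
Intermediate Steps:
(-43065 + (-265 + 7904))/(f - 22794) = (-43065 + (-265 + 7904))/(-31366 - 22794) = (-43065 + 7639)/(-54160) = -35426*(-1/54160) = 17713/27080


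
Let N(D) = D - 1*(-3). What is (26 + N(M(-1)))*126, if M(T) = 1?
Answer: 3780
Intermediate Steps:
N(D) = 3 + D (N(D) = D + 3 = 3 + D)
(26 + N(M(-1)))*126 = (26 + (3 + 1))*126 = (26 + 4)*126 = 30*126 = 3780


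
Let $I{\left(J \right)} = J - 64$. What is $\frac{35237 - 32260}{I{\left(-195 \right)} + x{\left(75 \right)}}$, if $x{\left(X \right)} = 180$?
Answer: $- \frac{2977}{79} \approx -37.684$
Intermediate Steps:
$I{\left(J \right)} = -64 + J$ ($I{\left(J \right)} = J - 64 = -64 + J$)
$\frac{35237 - 32260}{I{\left(-195 \right)} + x{\left(75 \right)}} = \frac{35237 - 32260}{\left(-64 - 195\right) + 180} = \frac{2977}{-259 + 180} = \frac{2977}{-79} = 2977 \left(- \frac{1}{79}\right) = - \frac{2977}{79}$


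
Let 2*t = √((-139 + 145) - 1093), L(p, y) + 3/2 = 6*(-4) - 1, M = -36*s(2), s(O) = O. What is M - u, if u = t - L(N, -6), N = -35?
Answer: -197/2 - I*√1087/2 ≈ -98.5 - 16.485*I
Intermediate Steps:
M = -72 (M = -36*2 = -72)
L(p, y) = -53/2 (L(p, y) = -3/2 + (6*(-4) - 1) = -3/2 + (-24 - 1) = -3/2 - 25 = -53/2)
t = I*√1087/2 (t = √((-139 + 145) - 1093)/2 = √(6 - 1093)/2 = √(-1087)/2 = (I*√1087)/2 = I*√1087/2 ≈ 16.485*I)
u = 53/2 + I*√1087/2 (u = I*√1087/2 - 1*(-53/2) = I*√1087/2 + 53/2 = 53/2 + I*√1087/2 ≈ 26.5 + 16.485*I)
M - u = -72 - (53/2 + I*√1087/2) = -72 + (-53/2 - I*√1087/2) = -197/2 - I*√1087/2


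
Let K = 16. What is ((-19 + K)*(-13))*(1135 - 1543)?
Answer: -15912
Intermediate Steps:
((-19 + K)*(-13))*(1135 - 1543) = ((-19 + 16)*(-13))*(1135 - 1543) = -3*(-13)*(-408) = 39*(-408) = -15912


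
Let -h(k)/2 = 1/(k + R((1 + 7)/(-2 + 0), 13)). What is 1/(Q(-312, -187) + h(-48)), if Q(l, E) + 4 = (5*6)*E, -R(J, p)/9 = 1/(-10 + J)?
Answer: -663/3722054 ≈ -0.00017813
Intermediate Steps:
R(J, p) = -9/(-10 + J)
Q(l, E) = -4 + 30*E (Q(l, E) = -4 + (5*6)*E = -4 + 30*E)
h(k) = -2/(9/14 + k) (h(k) = -2/(k - 9/(-10 + (1 + 7)/(-2 + 0))) = -2/(k - 9/(-10 + 8/(-2))) = -2/(k - 9/(-10 + 8*(-½))) = -2/(k - 9/(-10 - 4)) = -2/(k - 9/(-14)) = -2/(k - 9*(-1/14)) = -2/(k + 9/14) = -2/(9/14 + k))
1/(Q(-312, -187) + h(-48)) = 1/((-4 + 30*(-187)) - 28/(9 + 14*(-48))) = 1/((-4 - 5610) - 28/(9 - 672)) = 1/(-5614 - 28/(-663)) = 1/(-5614 - 28*(-1/663)) = 1/(-5614 + 28/663) = 1/(-3722054/663) = -663/3722054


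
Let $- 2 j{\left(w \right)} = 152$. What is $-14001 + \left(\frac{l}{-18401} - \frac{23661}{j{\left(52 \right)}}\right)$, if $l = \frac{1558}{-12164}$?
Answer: $- \frac{58218960948413}{4252765516} \approx -13690.0$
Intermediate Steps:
$l = - \frac{779}{6082}$ ($l = 1558 \left(- \frac{1}{12164}\right) = - \frac{779}{6082} \approx -0.12808$)
$j{\left(w \right)} = -76$ ($j{\left(w \right)} = \left(- \frac{1}{2}\right) 152 = -76$)
$-14001 + \left(\frac{l}{-18401} - \frac{23661}{j{\left(52 \right)}}\right) = -14001 - \left(- \frac{23661}{76} - \frac{779}{111914882}\right) = -14001 - - \frac{1324009041103}{4252765516} = -14001 + \left(\frac{779}{111914882} + \frac{23661}{76}\right) = -14001 + \frac{1324009041103}{4252765516} = - \frac{58218960948413}{4252765516}$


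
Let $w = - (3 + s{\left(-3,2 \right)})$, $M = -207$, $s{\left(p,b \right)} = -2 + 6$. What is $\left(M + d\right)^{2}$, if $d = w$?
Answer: $45796$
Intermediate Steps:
$s{\left(p,b \right)} = 4$
$w = -7$ ($w = - (3 + 4) = \left(-1\right) 7 = -7$)
$d = -7$
$\left(M + d\right)^{2} = \left(-207 - 7\right)^{2} = \left(-214\right)^{2} = 45796$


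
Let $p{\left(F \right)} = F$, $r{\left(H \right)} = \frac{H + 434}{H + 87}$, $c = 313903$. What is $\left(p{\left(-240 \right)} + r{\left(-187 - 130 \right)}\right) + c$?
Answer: $\frac{72142373}{230} \approx 3.1366 \cdot 10^{5}$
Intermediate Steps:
$r{\left(H \right)} = \frac{434 + H}{87 + H}$
$\left(p{\left(-240 \right)} + r{\left(-187 - 130 \right)}\right) + c = \left(-240 + \frac{434 - 317}{87 - 317}\right) + 313903 = \left(-240 + \frac{1}{-230} \cdot 117\right) + 313903 = \left(-240 - \frac{117}{230}\right) + 313903 = - \frac{55317}{230} + 313903 = \frac{72142373}{230}$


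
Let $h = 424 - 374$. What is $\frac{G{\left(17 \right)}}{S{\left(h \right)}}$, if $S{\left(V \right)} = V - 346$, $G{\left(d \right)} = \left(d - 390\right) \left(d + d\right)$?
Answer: $\frac{6341}{148} \approx 42.845$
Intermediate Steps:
$h = 50$ ($h = 424 - 374 = 50$)
$G{\left(d \right)} = 2 d \left(-390 + d\right)$ ($G{\left(d \right)} = \left(-390 + d\right) 2 d = 2 d \left(-390 + d\right)$)
$S{\left(V \right)} = -346 + V$
$\frac{G{\left(17 \right)}}{S{\left(h \right)}} = \frac{2 \cdot 17 \left(-390 + 17\right)}{-346 + 50} = \frac{2 \cdot 17 \left(-373\right)}{-296} = \left(-12682\right) \left(- \frac{1}{296}\right) = \frac{6341}{148}$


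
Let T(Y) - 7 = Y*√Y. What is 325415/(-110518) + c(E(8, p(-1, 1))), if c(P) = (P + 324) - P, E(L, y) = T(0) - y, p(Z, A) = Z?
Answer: 35482417/110518 ≈ 321.06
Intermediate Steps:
T(Y) = 7 + Y^(3/2) (T(Y) = 7 + Y*√Y = 7 + Y^(3/2))
E(L, y) = 7 - y (E(L, y) = (7 + 0^(3/2)) - y = (7 + 0) - y = 7 - y)
c(P) = 324 (c(P) = (324 + P) - P = 324)
325415/(-110518) + c(E(8, p(-1, 1))) = 325415/(-110518) + 324 = 325415*(-1/110518) + 324 = -325415/110518 + 324 = 35482417/110518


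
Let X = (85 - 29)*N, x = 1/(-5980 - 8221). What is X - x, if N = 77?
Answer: 61234713/14201 ≈ 4312.0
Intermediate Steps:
x = -1/14201 (x = 1/(-14201) = -1/14201 ≈ -7.0418e-5)
X = 4312 (X = (85 - 29)*77 = 56*77 = 4312)
X - x = 4312 - 1*(-1/14201) = 4312 + 1/14201 = 61234713/14201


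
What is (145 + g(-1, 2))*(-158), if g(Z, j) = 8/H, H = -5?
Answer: -113286/5 ≈ -22657.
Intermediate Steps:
g(Z, j) = -8/5 (g(Z, j) = 8/(-5) = 8*(-⅕) = -8/5)
(145 + g(-1, 2))*(-158) = (145 - 8/5)*(-158) = (717/5)*(-158) = -113286/5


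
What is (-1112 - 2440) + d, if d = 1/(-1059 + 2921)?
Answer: -6613823/1862 ≈ -3552.0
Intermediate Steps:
d = 1/1862 ≈ 0.00053706
(-1112 - 2440) + d = (-1112 - 2440) + 1/1862 = -3552 + 1/1862 = -6613823/1862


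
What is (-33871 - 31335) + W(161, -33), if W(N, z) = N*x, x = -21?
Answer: -68587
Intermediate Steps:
W(N, z) = -21*N (W(N, z) = N*(-21) = -21*N)
(-33871 - 31335) + W(161, -33) = (-33871 - 31335) - 21*161 = -65206 - 3381 = -68587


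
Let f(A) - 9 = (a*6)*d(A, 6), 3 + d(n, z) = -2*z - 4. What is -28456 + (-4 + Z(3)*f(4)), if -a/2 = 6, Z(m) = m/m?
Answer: -27083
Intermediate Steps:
Z(m) = 1
a = -12 (a = -2*6 = -12)
d(n, z) = -7 - 2*z (d(n, z) = -3 + (-2*z - 4) = -3 + (-4 - 2*z) = -7 - 2*z)
f(A) = 1377 (f(A) = 9 + (-12*6)*(-7 - 2*6) = 9 - 72*(-7 - 12) = 9 - 72*(-19) = 9 + 1368 = 1377)
-28456 + (-4 + Z(3)*f(4)) = -28456 + (-4 + 1*1377) = -28456 + (-4 + 1377) = -28456 + 1373 = -27083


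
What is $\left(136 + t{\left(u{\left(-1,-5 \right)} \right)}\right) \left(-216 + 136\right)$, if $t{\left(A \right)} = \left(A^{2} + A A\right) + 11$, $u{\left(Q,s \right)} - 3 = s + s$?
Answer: $-19600$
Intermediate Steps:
$u{\left(Q,s \right)} = 3 + 2 s$ ($u{\left(Q,s \right)} = 3 + \left(s + s\right) = 3 + 2 s$)
$t{\left(A \right)} = 11 + 2 A^{2}$ ($t{\left(A \right)} = \left(A^{2} + A^{2}\right) + 11 = 2 A^{2} + 11 = 11 + 2 A^{2}$)
$\left(136 + t{\left(u{\left(-1,-5 \right)} \right)}\right) \left(-216 + 136\right) = \left(136 + \left(11 + 2 \left(3 + 2 \left(-5\right)\right)^{2}\right)\right) \left(-216 + 136\right) = \left(136 + \left(11 + 2 \left(3 - 10\right)^{2}\right)\right) \left(-80\right) = \left(136 + \left(11 + 2 \left(-7\right)^{2}\right)\right) \left(-80\right) = \left(136 + \left(11 + 2 \cdot 49\right)\right) \left(-80\right) = \left(136 + \left(11 + 98\right)\right) \left(-80\right) = \left(136 + 109\right) \left(-80\right) = 245 \left(-80\right) = -19600$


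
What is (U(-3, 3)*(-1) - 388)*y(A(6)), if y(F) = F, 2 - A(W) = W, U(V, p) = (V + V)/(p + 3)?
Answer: 1548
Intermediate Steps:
U(V, p) = 2*V/(3 + p) (U(V, p) = (2*V)/(3 + p) = 2*V/(3 + p))
A(W) = 2 - W
(U(-3, 3)*(-1) - 388)*y(A(6)) = ((2*(-3)/(3 + 3))*(-1) - 388)*(2 - 1*6) = ((2*(-3)/6)*(-1) - 388)*(2 - 6) = ((2*(-3)*(⅙))*(-1) - 388)*(-4) = (-1*(-1) - 388)*(-4) = (1 - 388)*(-4) = -387*(-4) = 1548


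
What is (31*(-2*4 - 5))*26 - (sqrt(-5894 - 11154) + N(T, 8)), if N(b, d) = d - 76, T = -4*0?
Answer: -10410 - 2*I*sqrt(4262) ≈ -10410.0 - 130.57*I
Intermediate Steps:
T = 0
N(b, d) = -76 + d
(31*(-2*4 - 5))*26 - (sqrt(-5894 - 11154) + N(T, 8)) = (31*(-2*4 - 5))*26 - (sqrt(-5894 - 11154) + (-76 + 8)) = (31*(-8 - 5))*26 - (sqrt(-17048) - 68) = (31*(-13))*26 - (2*I*sqrt(4262) - 68) = -403*26 - (-68 + 2*I*sqrt(4262)) = -10478 + (68 - 2*I*sqrt(4262)) = -10410 - 2*I*sqrt(4262)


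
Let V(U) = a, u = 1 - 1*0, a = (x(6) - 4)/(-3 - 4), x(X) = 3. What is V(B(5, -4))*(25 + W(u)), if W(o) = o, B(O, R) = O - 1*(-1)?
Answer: 26/7 ≈ 3.7143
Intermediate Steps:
B(O, R) = 1 + O (B(O, R) = O + 1 = 1 + O)
a = ⅐ (a = (3 - 4)/(-3 - 4) = -1/(-7) = -1*(-⅐) = ⅐ ≈ 0.14286)
u = 1 (u = 1 + 0 = 1)
V(U) = ⅐
V(B(5, -4))*(25 + W(u)) = (25 + 1)/7 = (⅐)*26 = 26/7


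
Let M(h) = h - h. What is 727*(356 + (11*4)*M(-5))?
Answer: 258812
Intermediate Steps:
M(h) = 0
727*(356 + (11*4)*M(-5)) = 727*(356 + (11*4)*0) = 727*(356 + 44*0) = 727*(356 + 0) = 727*356 = 258812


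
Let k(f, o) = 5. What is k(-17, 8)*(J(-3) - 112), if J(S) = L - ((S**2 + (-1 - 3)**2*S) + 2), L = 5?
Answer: -350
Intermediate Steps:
J(S) = 3 - S**2 - 16*S (J(S) = 5 - ((S**2 + (-1 - 3)**2*S) + 2) = 5 - ((S**2 + (-4)**2*S) + 2) = 5 - ((S**2 + 16*S) + 2) = 5 - (2 + S**2 + 16*S) = 5 + (-2 - S**2 - 16*S) = 3 - S**2 - 16*S)
k(-17, 8)*(J(-3) - 112) = 5*((3 - 1*(-3)**2 - 16*(-3)) - 112) = 5*((3 - 1*9 + 48) - 112) = 5*((3 - 9 + 48) - 112) = 5*(42 - 112) = 5*(-70) = -350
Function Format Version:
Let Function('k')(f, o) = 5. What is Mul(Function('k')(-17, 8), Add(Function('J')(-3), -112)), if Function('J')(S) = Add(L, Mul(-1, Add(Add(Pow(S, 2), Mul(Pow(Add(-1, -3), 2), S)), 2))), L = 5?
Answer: -350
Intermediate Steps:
Function('J')(S) = Add(3, Mul(-1, Pow(S, 2)), Mul(-16, S)) (Function('J')(S) = Add(5, Mul(-1, Add(Add(Pow(S, 2), Mul(Pow(Add(-1, -3), 2), S)), 2))) = Add(5, Mul(-1, Add(Add(Pow(S, 2), Mul(Pow(-4, 2), S)), 2))) = Add(5, Mul(-1, Add(Add(Pow(S, 2), Mul(16, S)), 2))) = Add(5, Mul(-1, Add(2, Pow(S, 2), Mul(16, S)))) = Add(5, Add(-2, Mul(-1, Pow(S, 2)), Mul(-16, S))) = Add(3, Mul(-1, Pow(S, 2)), Mul(-16, S)))
Mul(Function('k')(-17, 8), Add(Function('J')(-3), -112)) = Mul(5, Add(Add(3, Mul(-1, Pow(-3, 2)), Mul(-16, -3)), -112)) = Mul(5, Add(Add(3, Mul(-1, 9), 48), -112)) = Mul(5, Add(Add(3, -9, 48), -112)) = Mul(5, Add(42, -112)) = Mul(5, -70) = -350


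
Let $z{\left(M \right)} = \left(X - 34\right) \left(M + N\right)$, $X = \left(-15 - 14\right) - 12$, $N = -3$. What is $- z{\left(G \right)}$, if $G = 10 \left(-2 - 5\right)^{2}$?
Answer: $36525$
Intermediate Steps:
$X = -41$ ($X = -29 - 12 = -41$)
$G = 490$ ($G = 10 \left(-7\right)^{2} = 10 \cdot 49 = 490$)
$z{\left(M \right)} = 225 - 75 M$ ($z{\left(M \right)} = \left(-41 - 34\right) \left(M - 3\right) = - 75 \left(-3 + M\right) = 225 - 75 M$)
$- z{\left(G \right)} = - (225 - 36750) = \left(-1\right) \left(-36525\right) = 36525$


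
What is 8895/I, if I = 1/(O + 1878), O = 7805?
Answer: 86130285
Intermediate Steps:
I = 1/9683 (I = 1/(7805 + 1878) = 1/9683 ≈ 0.00010327)
8895/I = 8895/(1/9683) = 8895*9683 = 86130285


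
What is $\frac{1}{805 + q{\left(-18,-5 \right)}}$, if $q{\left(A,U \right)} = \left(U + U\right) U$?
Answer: $\frac{1}{855} \approx 0.0011696$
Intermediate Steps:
$q{\left(A,U \right)} = 2 U^{2}$ ($q{\left(A,U \right)} = 2 U U = 2 U^{2}$)
$\frac{1}{805 + q{\left(-18,-5 \right)}} = \frac{1}{805 + 2 \left(-5\right)^{2}} = \frac{1}{805 + 2 \cdot 25} = \frac{1}{805 + 50} = \frac{1}{855}$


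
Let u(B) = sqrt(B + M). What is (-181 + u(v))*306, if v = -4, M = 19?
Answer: -55386 + 306*sqrt(15) ≈ -54201.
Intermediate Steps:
u(B) = sqrt(19 + B) (u(B) = sqrt(B + 19) = sqrt(19 + B))
(-181 + u(v))*306 = (-181 + sqrt(19 - 4))*306 = (-181 + sqrt(15))*306 = -55386 + 306*sqrt(15)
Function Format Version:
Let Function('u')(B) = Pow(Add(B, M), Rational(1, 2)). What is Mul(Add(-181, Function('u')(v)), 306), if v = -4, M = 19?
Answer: Add(-55386, Mul(306, Pow(15, Rational(1, 2)))) ≈ -54201.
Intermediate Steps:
Function('u')(B) = Pow(Add(19, B), Rational(1, 2)) (Function('u')(B) = Pow(Add(B, 19), Rational(1, 2)) = Pow(Add(19, B), Rational(1, 2)))
Mul(Add(-181, Function('u')(v)), 306) = Mul(Add(-181, Pow(Add(19, -4), Rational(1, 2))), 306) = Mul(Add(-181, Pow(15, Rational(1, 2))), 306) = Add(-55386, Mul(306, Pow(15, Rational(1, 2))))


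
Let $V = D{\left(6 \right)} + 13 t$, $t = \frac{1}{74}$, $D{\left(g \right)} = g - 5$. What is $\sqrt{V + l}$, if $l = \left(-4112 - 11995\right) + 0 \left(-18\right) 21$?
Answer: $\frac{i \sqrt{88195494}}{74} \approx 126.91 i$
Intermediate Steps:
$D{\left(g \right)} = -5 + g$ ($D{\left(g \right)} = g - 5 = -5 + g$)
$t = \frac{1}{74} \approx 0.013514$
$V = \frac{87}{74}$ ($V = \left(-5 + 6\right) + 13 \cdot \frac{1}{74} = 1 + \frac{13}{74} = \frac{87}{74} \approx 1.1757$)
$l = -16107$ ($l = -16107 + 0 \cdot 21 = -16107 + 0 = -16107$)
$\sqrt{V + l} = \sqrt{\frac{87}{74} - 16107} = \sqrt{- \frac{1191831}{74}} = \frac{i \sqrt{88195494}}{74}$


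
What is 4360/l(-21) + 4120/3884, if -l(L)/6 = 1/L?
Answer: 14818490/971 ≈ 15261.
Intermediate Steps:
l(L) = -6/L
4360/l(-21) + 4120/3884 = 4360/((-6/(-21))) + 4120/3884 = 4360/((-6*(-1/21))) + 4120*(1/3884) = 4360/(2/7) + 1030/971 = 4360*(7/2) + 1030/971 = 15260 + 1030/971 = 14818490/971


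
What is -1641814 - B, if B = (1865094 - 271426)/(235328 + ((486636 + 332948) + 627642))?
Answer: -1381221153312/841277 ≈ -1.6418e+6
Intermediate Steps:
B = 796834/841277 (B = 1593668/(235328 + (819584 + 627642)) = 1593668/(235328 + 1447226) = 1593668/1682554 = 1593668*(1/1682554) = 796834/841277 ≈ 0.94717)
-1641814 - B = -1641814 - 1*796834/841277 = -1641814 - 796834/841277 = -1381221153312/841277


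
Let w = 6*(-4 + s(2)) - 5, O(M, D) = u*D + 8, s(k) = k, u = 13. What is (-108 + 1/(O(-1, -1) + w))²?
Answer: 5650129/484 ≈ 11674.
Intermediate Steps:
O(M, D) = 8 + 13*D (O(M, D) = 13*D + 8 = 8 + 13*D)
w = -17 (w = 6*(-4 + 2) - 5 = 6*(-2) - 5 = -12 - 5 = -17)
(-108 + 1/(O(-1, -1) + w))² = (-108 + 1/((8 + 13*(-1)) - 17))² = (-108 + 1/((8 - 13) - 17))² = (-108 + 1/(-5 - 17))² = (-108 + 1/(-22))² = (-108 - 1/22)² = (-2377/22)² = 5650129/484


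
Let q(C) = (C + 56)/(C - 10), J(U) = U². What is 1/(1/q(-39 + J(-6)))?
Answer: -53/13 ≈ -4.0769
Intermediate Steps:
q(C) = (56 + C)/(-10 + C)
1/(1/q(-39 + J(-6))) = 1/(1/((56 + (-39 + (-6)²))/(-10 + (-39 + (-6)²)))) = 1/(1/((56 + (-39 + 36))/(-10 + (-39 + 36)))) = 1/(1/((56 - 3)/(-10 - 3))) = 1/(1/(53/(-13))) = 1/(1/(-1/13*53)) = 1/(1/(-53/13)) = 1/(-13/53) = -53/13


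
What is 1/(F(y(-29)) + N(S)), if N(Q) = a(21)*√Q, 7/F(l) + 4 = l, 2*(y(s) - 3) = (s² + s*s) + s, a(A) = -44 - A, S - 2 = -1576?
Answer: 11557/9063492760173 + 177177065*I*√1574/18126985520346 ≈ 1.2751e-9 + 0.00038778*I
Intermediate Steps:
S = -1574 (S = 2 - 1576 = -1574)
y(s) = 3 + s² + s/2 (y(s) = 3 + ((s² + s*s) + s)/2 = 3 + ((s² + s²) + s)/2 = 3 + (2*s² + s)/2 = 3 + (s + 2*s²)/2 = 3 + (s² + s/2) = 3 + s² + s/2)
F(l) = 7/(-4 + l)
N(Q) = -65*√Q (N(Q) = (-44 - 1*21)*√Q = (-44 - 21)*√Q = -65*√Q)
1/(F(y(-29)) + N(S)) = 1/(7/(-4 + (3 + (-29)² + (½)*(-29))) - 65*I*√1574) = 1/(7/(-4 + (3 + 841 - 29/2)) - 65*I*√1574) = 1/(7/(-4 + 1659/2) - 65*I*√1574) = 1/(7/(1651/2) - 65*I*√1574) = 1/(7*(2/1651) - 65*I*√1574) = 1/(14/1651 - 65*I*√1574)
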